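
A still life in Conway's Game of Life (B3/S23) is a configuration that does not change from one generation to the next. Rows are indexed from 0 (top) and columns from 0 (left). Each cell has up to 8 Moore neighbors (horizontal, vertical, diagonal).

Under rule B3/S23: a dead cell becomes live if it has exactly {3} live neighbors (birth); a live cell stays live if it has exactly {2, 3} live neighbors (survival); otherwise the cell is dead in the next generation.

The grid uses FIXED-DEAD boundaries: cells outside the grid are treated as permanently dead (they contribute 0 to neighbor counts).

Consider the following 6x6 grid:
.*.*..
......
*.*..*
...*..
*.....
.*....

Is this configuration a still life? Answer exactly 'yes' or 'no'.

Compute generation 1 and compare to generation 0 (given above):
Generation 1:
......
.**...
......
.*....
......
......
Cell (0,1) differs: gen0=1 vs gen1=0 -> NOT a still life.

Answer: no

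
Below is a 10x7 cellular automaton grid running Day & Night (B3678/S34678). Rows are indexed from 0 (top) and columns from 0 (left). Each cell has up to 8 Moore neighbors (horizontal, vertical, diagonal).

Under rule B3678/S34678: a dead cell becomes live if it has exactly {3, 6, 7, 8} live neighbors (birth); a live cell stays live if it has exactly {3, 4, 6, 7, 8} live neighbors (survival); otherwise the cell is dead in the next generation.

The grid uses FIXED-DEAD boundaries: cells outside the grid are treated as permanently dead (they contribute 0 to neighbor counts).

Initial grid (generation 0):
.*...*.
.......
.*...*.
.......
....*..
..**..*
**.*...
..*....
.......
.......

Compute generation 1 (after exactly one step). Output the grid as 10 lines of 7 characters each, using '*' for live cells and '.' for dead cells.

Answer: .......
.......
.......
.......
...*...
.****..
.*.*...
.*.....
.......
.......

Derivation:
Simulating step by step:
Generation 0 (given above): 12 live cells
Generation 1: 8 live cells
(generation 1 grid is the final answer)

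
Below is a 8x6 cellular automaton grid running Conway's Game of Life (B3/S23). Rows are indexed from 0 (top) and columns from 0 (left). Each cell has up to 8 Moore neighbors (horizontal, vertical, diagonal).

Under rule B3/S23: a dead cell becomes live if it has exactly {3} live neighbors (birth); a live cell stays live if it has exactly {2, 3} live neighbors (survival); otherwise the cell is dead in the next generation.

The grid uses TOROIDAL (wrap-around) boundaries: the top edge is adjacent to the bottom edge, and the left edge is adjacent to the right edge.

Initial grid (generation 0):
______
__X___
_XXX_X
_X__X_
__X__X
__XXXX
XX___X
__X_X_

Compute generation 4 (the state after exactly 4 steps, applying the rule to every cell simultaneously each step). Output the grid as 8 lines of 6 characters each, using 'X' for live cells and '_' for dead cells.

Answer: X_XX_X
____X_
______
______
_____X
X___XX
__XX__
XXX___

Derivation:
Simulating step by step:
Generation 0 (given above): 18 live cells
Generation 1: 22 live cells
___X__
_XXX__
XX_XX_
_X__XX
XXX__X
__XX__
XX____
XX___X
Generation 2: 11 live cells
___XX_
XX____
______
______
_____X
___X_X
_____X
_XX__X
Generation 3: 12 live cells
___XXX
______
______
______
____X_
X____X
__X__X
X_XX_X
Generation 4: 14 live cells
(generation 4 grid is the final answer)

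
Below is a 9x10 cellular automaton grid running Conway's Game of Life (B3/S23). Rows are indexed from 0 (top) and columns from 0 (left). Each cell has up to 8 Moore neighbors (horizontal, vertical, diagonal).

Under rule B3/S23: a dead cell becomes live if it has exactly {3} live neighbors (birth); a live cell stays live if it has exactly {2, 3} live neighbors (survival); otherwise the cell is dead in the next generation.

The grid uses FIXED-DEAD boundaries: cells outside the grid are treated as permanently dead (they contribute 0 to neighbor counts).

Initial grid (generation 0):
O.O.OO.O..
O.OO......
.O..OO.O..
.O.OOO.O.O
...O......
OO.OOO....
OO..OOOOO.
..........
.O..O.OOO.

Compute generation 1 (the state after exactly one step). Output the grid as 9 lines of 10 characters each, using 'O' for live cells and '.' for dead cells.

Simulating step by step:
Generation 0 (given above): 36 live cells
Generation 1: 28 live cells
(generation 1 grid is the final answer)

Answer: ..O.O.....
O.O.......
OO...O..O.
...O.O..O.
OO....O...
OO.O...O..
OOOO..OO..
OO..O.....
.......O..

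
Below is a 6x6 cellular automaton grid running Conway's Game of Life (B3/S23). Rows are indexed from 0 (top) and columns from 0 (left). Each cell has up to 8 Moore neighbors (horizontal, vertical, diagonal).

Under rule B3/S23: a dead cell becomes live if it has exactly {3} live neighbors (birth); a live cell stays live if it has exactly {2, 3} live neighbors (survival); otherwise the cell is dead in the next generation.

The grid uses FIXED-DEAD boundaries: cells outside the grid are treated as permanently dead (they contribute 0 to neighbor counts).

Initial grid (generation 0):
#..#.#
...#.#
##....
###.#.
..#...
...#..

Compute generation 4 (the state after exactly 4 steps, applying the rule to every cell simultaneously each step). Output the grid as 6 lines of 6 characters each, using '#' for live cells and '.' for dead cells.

Answer: ###...
#.##..
..#.#.
..#.#.
.#....
.###..

Derivation:
Simulating step by step:
Generation 0 (given above): 13 live cells
Generation 1: 10 live cells
......
###...
#..##.
#.##..
..#...
......
Generation 2: 12 live cells
.#....
####..
#...#.
..#.#.
.###..
......
Generation 3: 13 live cells
##....
#.##..
#...#.
..#.#.
.###..
..#...
Generation 4: 14 live cells
(generation 4 grid is the final answer)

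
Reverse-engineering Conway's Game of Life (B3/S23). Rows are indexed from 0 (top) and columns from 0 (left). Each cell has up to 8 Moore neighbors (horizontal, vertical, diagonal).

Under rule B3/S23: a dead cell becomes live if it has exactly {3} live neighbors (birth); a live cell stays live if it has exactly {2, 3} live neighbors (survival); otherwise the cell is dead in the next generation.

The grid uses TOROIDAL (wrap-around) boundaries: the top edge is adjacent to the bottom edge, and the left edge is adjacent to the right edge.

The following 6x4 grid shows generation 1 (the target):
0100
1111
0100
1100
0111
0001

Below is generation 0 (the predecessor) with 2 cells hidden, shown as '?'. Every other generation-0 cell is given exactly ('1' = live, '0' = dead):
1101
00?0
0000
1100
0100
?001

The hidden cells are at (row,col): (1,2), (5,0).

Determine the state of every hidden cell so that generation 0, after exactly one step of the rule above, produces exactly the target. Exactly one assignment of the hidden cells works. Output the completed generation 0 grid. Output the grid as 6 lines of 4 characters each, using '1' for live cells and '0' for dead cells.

Answer: 1101
0010
0000
1100
0100
1001

Derivation:
Hidden generation-0 cells (in order): (1,2), (5,0).
A hidden cell only influences target cells in its own 3x3 neighborhood. Try each of the 2^2 = 4 assignments, step the completed generation 0 forward once under B3/S23, and compare with the target:
  (1,2)=0 (5,0)=0 -> step gives (0,0)='1' but target has '0' -> reject
  (1,2)=0 (5,0)=1 -> step gives (0,2)='1' but target has '0' -> reject
  (1,2)=1 (5,0)=0 -> step gives (0,0)='1' but target has '0' -> reject
  (1,2)=1 (5,0)=1 -> step reproduces the target at every cell -> ACCEPT
Unique solution: (1,2)=live, (5,0)=live.
Check: live-neighbor counts of every cell in the completed generation 0:
4344
3323
2322
2221
5333
5443
Applying B3/S23 to generation 0 with these counts gives:
0100
1111
0100
1100
0111
0001
which matches the target exactly.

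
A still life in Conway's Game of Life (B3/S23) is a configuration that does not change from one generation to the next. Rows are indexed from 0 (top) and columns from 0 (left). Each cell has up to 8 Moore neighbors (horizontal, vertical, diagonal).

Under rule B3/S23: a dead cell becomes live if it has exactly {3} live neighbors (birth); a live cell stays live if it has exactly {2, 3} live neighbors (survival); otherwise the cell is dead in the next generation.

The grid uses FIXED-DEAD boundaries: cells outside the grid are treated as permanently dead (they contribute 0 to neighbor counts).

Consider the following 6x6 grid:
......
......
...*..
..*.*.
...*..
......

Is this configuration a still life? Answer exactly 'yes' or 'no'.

Compute generation 1 and compare to generation 0 (given above):
Generation 1:
......
......
...*..
..*.*.
...*..
......
The grids are IDENTICAL -> still life.

Answer: yes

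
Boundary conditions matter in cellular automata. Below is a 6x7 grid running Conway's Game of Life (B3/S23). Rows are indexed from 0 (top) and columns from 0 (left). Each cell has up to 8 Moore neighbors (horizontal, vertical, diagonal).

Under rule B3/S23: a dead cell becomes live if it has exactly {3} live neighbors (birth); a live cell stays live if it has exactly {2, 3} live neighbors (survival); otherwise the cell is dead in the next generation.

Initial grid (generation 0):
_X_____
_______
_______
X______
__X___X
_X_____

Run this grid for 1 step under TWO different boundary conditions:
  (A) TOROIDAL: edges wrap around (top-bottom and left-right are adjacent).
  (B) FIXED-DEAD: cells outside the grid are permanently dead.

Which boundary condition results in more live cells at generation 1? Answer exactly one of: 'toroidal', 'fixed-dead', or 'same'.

Under TOROIDAL boundary, generation 1:
_______
_______
_______
_______
XX_____
XXX____
Population = 5

Under FIXED-DEAD boundary, generation 1:
_______
_______
_______
_______
_X_____
_______
Population = 1

Comparison: toroidal=5, fixed-dead=1 -> toroidal

Answer: toroidal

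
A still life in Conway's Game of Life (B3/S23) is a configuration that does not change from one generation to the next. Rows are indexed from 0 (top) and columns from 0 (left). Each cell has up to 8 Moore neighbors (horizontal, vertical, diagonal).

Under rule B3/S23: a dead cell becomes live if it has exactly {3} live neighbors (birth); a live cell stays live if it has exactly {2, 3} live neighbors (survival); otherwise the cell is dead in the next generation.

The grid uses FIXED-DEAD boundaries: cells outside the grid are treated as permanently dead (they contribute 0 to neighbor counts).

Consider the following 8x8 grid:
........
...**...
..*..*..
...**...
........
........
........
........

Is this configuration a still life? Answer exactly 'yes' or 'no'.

Answer: yes

Derivation:
Compute generation 1 and compare to generation 0 (given above):
Generation 1:
........
...**...
..*..*..
...**...
........
........
........
........
The grids are IDENTICAL -> still life.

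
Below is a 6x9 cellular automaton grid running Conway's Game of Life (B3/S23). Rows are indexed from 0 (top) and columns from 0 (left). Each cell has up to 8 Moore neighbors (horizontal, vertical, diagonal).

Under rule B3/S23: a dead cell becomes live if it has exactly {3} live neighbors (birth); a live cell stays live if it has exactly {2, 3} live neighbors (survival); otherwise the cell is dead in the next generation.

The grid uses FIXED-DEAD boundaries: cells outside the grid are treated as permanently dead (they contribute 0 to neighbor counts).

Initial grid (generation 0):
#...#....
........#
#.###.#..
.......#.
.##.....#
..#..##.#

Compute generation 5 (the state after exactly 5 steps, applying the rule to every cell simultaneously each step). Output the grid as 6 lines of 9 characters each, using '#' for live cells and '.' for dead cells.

Answer: .........
....###..
...#...#.
..#......
..##..#..
.......#.

Derivation:
Simulating step by step:
Generation 0 (given above): 16 live cells
Generation 1: 13 live cells
.........
.#..##...
...#...#.
.......#.
.##...#.#
.##....#.
Generation 2: 14 live cells
.........
....#....
....#.#..
..#...###
.##...#.#
.##....#.
Generation 3: 14 live cells
.........
.....#...
...#..#..
.###..#.#
...#..#.#
.##....#.
Generation 4: 14 live cells
.........
.........
...#####.
...####..
...#..#.#
..#....#.
Generation 5: 10 live cells
(generation 5 grid is the final answer)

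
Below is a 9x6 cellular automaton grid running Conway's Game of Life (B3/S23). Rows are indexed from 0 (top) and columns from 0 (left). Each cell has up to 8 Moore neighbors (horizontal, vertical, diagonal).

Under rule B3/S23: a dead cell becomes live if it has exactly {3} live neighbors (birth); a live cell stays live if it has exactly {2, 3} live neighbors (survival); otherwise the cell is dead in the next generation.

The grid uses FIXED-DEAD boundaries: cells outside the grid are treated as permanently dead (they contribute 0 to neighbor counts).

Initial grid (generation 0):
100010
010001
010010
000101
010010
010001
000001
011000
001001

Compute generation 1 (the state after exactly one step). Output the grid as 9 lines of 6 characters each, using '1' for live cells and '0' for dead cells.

Answer: 000000
110011
001011
001101
001011
000011
011000
011000
011000

Derivation:
Simulating step by step:
Generation 0 (given above): 17 live cells
Generation 1: 21 live cells
(generation 1 grid is the final answer)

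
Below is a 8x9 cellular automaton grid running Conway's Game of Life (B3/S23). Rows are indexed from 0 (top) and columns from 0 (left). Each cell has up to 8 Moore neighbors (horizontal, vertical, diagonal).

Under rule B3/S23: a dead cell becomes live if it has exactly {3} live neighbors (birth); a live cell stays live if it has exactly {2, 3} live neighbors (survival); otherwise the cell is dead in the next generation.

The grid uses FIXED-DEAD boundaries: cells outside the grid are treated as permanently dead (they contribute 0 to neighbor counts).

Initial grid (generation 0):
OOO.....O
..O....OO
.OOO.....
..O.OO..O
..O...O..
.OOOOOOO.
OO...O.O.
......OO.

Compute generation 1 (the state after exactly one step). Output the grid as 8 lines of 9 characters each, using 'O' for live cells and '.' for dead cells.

Simulating step by step:
Generation 0 (given above): 29 live cells
Generation 1: 23 live cells
(generation 1 grid is the final answer)

Answer: .OO....OO
O......OO
.O..O..OO
....OO...
.........
O..OO..O.
OO.O....O
......OO.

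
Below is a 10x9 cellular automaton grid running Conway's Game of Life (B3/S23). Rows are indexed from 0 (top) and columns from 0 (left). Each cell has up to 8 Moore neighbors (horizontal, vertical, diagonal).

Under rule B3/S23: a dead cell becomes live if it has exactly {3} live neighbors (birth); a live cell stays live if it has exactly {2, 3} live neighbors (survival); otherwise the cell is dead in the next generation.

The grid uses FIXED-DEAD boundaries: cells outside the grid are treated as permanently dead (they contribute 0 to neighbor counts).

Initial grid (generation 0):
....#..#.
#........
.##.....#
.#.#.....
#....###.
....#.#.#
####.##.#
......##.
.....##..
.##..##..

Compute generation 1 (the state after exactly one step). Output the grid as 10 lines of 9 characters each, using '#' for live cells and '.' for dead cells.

Simulating step by step:
Generation 0 (given above): 30 live cells
Generation 1: 27 live cells
(generation 1 grid is the final answer)

Answer: .........
.#.......
###......
##....##.
....####.
#.###...#
.####...#
.##.#....
.........
.....##..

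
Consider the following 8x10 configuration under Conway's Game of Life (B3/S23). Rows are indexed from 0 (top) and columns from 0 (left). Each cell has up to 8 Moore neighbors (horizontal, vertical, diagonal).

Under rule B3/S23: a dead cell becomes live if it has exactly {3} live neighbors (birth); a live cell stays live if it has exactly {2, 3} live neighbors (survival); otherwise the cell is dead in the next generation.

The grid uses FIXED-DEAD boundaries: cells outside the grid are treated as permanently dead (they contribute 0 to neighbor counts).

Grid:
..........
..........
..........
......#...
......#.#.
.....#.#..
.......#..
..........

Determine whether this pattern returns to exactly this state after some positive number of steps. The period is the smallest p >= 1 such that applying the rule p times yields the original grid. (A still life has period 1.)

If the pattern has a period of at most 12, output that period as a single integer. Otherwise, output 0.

Answer: 2

Derivation:
Simulating and comparing each generation to the original:
Gen 0 (original, given above): 6 live cells
Gen 1: 6 live cells, differs from original
Gen 2: 6 live cells, MATCHES original -> period = 2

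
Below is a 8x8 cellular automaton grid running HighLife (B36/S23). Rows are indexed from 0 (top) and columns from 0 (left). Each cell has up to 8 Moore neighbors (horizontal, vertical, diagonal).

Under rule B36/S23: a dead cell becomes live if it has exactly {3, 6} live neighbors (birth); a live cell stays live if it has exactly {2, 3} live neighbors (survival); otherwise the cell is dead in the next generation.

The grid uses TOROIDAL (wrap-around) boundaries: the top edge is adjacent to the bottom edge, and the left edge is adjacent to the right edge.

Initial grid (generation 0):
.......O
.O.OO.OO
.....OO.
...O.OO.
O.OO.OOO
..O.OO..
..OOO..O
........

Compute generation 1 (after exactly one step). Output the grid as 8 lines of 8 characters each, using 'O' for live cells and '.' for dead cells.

Answer: O.....OO
O...O..O
..OO....
..OO....
.OO.O..O
O.......
..O.OO..
...O....

Derivation:
Simulating step by step:
Generation 0 (given above): 24 live cells
Generation 1: 19 live cells
(generation 1 grid is the final answer)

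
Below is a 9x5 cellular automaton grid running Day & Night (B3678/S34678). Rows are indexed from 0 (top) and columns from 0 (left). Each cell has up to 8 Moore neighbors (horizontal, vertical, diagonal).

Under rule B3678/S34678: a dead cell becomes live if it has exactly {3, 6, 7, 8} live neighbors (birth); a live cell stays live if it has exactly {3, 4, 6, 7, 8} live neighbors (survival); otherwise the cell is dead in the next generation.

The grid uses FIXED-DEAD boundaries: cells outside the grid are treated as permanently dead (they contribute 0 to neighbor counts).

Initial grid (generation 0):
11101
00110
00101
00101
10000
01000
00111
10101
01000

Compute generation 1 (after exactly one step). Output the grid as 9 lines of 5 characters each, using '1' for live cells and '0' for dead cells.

Answer: 01100
00101
01110
01000
01000
00110
00110
00100
00000

Derivation:
Simulating step by step:
Generation 0 (given above): 19 live cells
Generation 1: 14 live cells
(generation 1 grid is the final answer)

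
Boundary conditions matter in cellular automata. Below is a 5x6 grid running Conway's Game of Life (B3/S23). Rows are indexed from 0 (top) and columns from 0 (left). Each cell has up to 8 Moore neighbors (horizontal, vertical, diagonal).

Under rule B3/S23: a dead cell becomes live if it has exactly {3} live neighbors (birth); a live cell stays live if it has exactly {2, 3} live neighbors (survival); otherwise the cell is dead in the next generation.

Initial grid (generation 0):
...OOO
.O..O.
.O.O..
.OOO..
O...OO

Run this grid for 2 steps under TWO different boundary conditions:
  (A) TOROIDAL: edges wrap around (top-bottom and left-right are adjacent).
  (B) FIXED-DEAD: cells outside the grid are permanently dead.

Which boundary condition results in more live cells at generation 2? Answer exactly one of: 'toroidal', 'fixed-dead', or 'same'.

Under TOROIDAL boundary, generation 2:
.O...O
OOOO.O
.O.O..
...O.O
OO..O.
Population = 14

Under FIXED-DEAD boundary, generation 2:
....OO
..O..O
OO.OO.
......
OO.OO.
Population = 12

Comparison: toroidal=14, fixed-dead=12 -> toroidal

Answer: toroidal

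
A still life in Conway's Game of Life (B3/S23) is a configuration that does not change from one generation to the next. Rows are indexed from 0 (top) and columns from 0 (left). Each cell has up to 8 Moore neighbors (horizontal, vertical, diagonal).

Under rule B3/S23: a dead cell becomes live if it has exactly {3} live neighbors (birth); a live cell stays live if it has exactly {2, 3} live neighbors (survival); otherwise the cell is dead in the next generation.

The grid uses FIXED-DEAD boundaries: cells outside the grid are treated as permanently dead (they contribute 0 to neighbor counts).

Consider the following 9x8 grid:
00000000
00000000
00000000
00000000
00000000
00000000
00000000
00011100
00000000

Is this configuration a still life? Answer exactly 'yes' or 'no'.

Answer: no

Derivation:
Compute generation 1 and compare to generation 0 (given above):
Generation 1:
00000000
00000000
00000000
00000000
00000000
00000000
00001000
00001000
00001000
Cell (6,4) differs: gen0=0 vs gen1=1 -> NOT a still life.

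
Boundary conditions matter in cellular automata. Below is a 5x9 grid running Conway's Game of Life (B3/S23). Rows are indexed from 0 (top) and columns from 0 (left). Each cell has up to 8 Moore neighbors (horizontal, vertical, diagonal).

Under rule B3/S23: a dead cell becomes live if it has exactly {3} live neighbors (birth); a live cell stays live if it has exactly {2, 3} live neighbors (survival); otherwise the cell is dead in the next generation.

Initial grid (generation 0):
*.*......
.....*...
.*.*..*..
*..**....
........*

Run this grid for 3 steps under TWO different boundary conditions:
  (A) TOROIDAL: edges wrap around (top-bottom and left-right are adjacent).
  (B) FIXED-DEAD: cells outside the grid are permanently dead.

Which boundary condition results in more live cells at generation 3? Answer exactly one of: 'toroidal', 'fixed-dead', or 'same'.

Answer: toroidal

Derivation:
Under TOROIDAL boundary, generation 3:
....*....
..*......
***......
.*......*
.*......*
Population = 9

Under FIXED-DEAD boundary, generation 3:
..*......
..*......
.*.......
...*.....
...*.....
Population = 5

Comparison: toroidal=9, fixed-dead=5 -> toroidal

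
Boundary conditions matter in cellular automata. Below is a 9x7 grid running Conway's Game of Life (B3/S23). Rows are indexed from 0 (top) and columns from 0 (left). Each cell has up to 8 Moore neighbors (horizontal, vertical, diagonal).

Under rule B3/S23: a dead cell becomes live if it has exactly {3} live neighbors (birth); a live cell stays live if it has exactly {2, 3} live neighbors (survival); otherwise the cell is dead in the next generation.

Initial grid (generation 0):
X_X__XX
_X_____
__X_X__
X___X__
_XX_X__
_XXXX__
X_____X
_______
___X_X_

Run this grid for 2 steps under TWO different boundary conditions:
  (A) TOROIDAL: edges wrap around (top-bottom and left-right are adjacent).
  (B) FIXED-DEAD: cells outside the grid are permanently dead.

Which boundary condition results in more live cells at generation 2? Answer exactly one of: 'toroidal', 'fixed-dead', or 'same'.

Under TOROIDAL boundary, generation 2:
_______
_______
_______
_XX__XX
_______
X_X__X_
XXXXXXX
XXXXXXX
_X_XX__
Population = 24

Under FIXED-DEAD boundary, generation 2:
_X_____
XX_XX__
_X___X_
_XX__X_
_X____X
X_X__X_
_XXXX__
__X____
_______
Population = 20

Comparison: toroidal=24, fixed-dead=20 -> toroidal

Answer: toroidal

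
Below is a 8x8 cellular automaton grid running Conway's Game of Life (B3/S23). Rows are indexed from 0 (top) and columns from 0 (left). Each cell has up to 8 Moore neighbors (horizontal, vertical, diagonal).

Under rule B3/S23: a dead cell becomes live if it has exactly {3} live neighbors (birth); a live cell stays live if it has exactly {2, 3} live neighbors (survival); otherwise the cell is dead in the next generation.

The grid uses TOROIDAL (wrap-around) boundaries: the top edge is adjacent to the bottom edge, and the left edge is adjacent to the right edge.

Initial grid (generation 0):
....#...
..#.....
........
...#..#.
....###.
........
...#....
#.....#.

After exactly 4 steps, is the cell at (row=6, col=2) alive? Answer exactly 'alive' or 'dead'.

Answer: dead

Derivation:
Simulating step by step:
Generation 0 (given above): 10 live cells
Generation 1: 7 live cells
........
........
........
....#.#.
....###.
....##..
........
........
Generation 2: 6 live cells
........
........
........
....#.#.
...#..#.
....#.#.
........
........
Generation 3: 6 live cells
........
........
........
.....#..
...##.##
.....#..
........
........
Generation 4: 8 live cells
........
........
........
....###.
....#.#.
....###.
........
........

Cell (6,2) at generation 4: 0 -> dead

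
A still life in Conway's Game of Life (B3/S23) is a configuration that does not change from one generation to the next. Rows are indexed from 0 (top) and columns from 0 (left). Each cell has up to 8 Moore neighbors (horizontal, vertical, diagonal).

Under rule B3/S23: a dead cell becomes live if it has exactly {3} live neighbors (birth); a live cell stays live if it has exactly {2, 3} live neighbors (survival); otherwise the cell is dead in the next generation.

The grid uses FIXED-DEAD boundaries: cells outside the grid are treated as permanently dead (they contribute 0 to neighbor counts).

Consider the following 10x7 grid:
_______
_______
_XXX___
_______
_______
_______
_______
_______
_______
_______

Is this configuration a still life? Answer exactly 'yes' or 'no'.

Answer: no

Derivation:
Compute generation 1 and compare to generation 0 (given above):
Generation 1:
_______
__X____
__X____
__X____
_______
_______
_______
_______
_______
_______
Cell (1,2) differs: gen0=0 vs gen1=1 -> NOT a still life.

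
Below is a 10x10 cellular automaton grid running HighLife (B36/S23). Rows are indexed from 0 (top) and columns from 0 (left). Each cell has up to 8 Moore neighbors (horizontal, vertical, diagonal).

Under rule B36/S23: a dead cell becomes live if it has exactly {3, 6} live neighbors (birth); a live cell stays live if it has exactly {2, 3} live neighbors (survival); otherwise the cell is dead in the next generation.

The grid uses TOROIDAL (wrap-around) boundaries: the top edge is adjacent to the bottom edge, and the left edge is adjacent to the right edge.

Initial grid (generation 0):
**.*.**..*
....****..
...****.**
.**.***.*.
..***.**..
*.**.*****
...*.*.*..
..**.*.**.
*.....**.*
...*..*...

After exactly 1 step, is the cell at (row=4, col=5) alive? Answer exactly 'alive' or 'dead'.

Answer: dead

Derivation:
Simulating step by step:
Generation 0 (given above): 49 live cells
Generation 1: 34 live cells
*.**......
..*.......
..*....***
.*.....***
*.........
.*..*....*
.*..**..*.
..**.**..*
..****...*
.**.*...*.

Cell (4,5) at generation 1: 0 -> dead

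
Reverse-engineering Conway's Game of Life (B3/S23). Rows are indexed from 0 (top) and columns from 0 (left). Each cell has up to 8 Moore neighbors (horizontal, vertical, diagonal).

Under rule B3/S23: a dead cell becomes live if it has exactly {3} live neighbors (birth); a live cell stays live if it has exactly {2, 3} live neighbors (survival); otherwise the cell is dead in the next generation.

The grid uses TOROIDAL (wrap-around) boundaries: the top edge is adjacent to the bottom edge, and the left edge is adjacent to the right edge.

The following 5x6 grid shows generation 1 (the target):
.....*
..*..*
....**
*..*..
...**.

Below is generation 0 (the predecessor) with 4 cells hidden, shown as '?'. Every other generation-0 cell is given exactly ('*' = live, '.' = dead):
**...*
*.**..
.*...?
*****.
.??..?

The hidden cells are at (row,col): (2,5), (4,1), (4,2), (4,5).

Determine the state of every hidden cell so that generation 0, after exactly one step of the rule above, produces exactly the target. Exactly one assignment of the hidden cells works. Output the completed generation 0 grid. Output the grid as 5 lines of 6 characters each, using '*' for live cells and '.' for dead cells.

Answer: **...*
*.**..
.*....
*****.
.*....

Derivation:
Hidden generation-0 cells (in order): (2,5), (4,1), (4,2), (4,5).
A hidden cell only influences target cells in its own 3x3 neighborhood. Try each of the 2^4 = 16 assignments, step the completed generation 0 forward once under B3/S23, and compare with the target:
  (2,5)=. (4,1)=. (4,2)=. (4,5)=. -> step gives (0,0)='*' but target has '.' -> reject
  (2,5)=. (4,1)=. (4,2)=. (4,5)=* -> step gives (0,1)='*' but target has '.' -> reject
  (2,5)=. (4,1)=. (4,2)=* (4,5)=. -> step gives (0,0)='*' but target has '.' -> reject
  (2,5)=. (4,1)=. (4,2)=* (4,5)=* -> step gives (0,3)='*' but target has '.' -> reject
  (2,5)=. (4,1)=* (4,2)=. (4,5)=. -> step reproduces the target at every cell -> ACCEPT
  (2,5)=. (4,1)=* (4,2)=. (4,5)=* -> step gives (0,4)='*' but target has '.' -> reject
  (2,5)=. (4,1)=* (4,2)=* (4,5)=. -> step gives (0,3)='*' but target has '.' -> reject
  (2,5)=. (4,1)=* (4,2)=* (4,5)=* -> step gives (0,3)='*' but target has '.' -> reject
  (2,5)=* (4,1)=. (4,2)=. (4,5)=. -> step gives (0,0)='*' but target has '.' -> reject
  (2,5)=* (4,1)=. (4,2)=. (4,5)=* -> step gives (0,1)='*' but target has '.' -> reject
  (2,5)=* (4,1)=. (4,2)=* (4,5)=. -> step gives (0,0)='*' but target has '.' -> reject
  (2,5)=* (4,1)=. (4,2)=* (4,5)=* -> step gives (0,3)='*' but target has '.' -> reject
  (2,5)=* (4,1)=* (4,2)=. (4,5)=. -> step gives (1,4)='*' but target has '.' -> reject
  (2,5)=* (4,1)=* (4,2)=. (4,5)=* -> step gives (0,4)='*' but target has '.' -> reject
  (2,5)=* (4,1)=* (4,2)=* (4,5)=. -> step gives (0,3)='*' but target has '.' -> reject
  (2,5)=* (4,1)=* (4,2)=* (4,5)=* -> step gives (0,3)='*' but target has '.' -> reject
Unique solution: (2,5)=dead, (4,1)=live, (4,2)=dead, (4,5)=dead.
Check: live-neighbor counts of every cell in the completed generation 0:
444222
453123
456533
344212
655334
Applying B3/S23 to generation 0 with these counts gives:
.....*
..*..*
....**
*..*..
...**.
which matches the target exactly.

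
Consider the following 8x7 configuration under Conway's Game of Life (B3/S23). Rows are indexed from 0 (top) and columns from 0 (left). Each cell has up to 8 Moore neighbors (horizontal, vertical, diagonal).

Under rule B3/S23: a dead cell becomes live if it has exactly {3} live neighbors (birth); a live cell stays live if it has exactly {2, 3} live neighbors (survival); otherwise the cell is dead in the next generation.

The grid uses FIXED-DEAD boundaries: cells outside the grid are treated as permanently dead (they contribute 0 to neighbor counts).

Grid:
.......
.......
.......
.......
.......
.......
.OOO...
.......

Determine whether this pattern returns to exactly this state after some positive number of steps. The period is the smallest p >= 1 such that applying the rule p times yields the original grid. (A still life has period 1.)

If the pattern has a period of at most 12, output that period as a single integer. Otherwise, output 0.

Simulating and comparing each generation to the original:
Gen 0 (original, given above): 3 live cells
Gen 1: 3 live cells, differs from original
Gen 2: 3 live cells, MATCHES original -> period = 2

Answer: 2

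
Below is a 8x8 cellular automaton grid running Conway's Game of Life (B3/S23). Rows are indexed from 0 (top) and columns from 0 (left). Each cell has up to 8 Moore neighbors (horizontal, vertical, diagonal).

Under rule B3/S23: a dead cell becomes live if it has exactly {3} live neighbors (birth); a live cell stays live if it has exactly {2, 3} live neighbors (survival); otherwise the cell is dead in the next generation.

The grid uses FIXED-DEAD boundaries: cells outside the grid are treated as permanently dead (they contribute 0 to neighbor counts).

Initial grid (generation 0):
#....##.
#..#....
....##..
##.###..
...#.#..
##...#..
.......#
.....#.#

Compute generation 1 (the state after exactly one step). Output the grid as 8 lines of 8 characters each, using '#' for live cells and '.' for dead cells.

Simulating step by step:
Generation 0 (given above): 20 live cells
Generation 1: 14 live cells
(generation 1 grid is the final answer)

Answer: ........
......#.
###..#..
..##..#.
...#.##.
....#.#.
........
......#.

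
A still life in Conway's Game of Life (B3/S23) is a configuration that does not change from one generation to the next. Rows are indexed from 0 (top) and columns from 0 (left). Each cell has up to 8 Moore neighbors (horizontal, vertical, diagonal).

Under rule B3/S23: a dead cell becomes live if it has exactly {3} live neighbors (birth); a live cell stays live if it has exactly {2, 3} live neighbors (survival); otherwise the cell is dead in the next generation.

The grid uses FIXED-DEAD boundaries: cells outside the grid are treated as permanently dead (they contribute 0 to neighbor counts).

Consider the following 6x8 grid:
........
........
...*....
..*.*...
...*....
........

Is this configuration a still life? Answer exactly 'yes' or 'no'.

Compute generation 1 and compare to generation 0 (given above):
Generation 1:
........
........
...*....
..*.*...
...*....
........
The grids are IDENTICAL -> still life.

Answer: yes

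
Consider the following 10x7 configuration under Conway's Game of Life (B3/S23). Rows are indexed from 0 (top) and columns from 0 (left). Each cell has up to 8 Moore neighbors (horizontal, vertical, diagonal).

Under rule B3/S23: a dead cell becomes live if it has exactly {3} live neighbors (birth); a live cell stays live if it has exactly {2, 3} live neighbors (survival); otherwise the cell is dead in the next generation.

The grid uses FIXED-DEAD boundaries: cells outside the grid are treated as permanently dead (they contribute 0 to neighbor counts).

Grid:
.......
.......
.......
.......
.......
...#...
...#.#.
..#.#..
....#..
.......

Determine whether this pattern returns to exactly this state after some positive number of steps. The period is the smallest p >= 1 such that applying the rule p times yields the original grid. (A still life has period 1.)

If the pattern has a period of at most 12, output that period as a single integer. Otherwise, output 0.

Answer: 2

Derivation:
Simulating and comparing each generation to the original:
Gen 0 (original, given above): 6 live cells
Gen 1: 6 live cells, differs from original
Gen 2: 6 live cells, MATCHES original -> period = 2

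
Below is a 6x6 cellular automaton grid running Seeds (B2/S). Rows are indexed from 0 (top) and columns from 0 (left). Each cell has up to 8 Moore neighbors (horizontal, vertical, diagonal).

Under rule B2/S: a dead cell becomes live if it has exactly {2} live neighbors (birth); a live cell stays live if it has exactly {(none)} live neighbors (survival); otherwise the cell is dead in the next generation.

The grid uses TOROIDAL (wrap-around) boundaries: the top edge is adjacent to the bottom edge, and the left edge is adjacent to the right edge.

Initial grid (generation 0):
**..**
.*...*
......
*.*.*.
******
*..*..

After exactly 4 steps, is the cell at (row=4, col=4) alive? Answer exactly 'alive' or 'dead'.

Answer: alive

Derivation:
Simulating step by step:
Generation 0 (given above): 17 live cells
Generation 1: 5 live cells
...*..
..*...
..***.
......
......
......
Generation 2: 5 live cells
..*...
.*....
.*....
..*.*.
......
......
Generation 3: 7 live cells
.*....
*.....
*..*..
.*.*..
...*..
......
Generation 4: 8 live cells
*.....
..*..*
....**
*.....
....*.
..*...

Cell (4,4) at generation 4: 1 -> alive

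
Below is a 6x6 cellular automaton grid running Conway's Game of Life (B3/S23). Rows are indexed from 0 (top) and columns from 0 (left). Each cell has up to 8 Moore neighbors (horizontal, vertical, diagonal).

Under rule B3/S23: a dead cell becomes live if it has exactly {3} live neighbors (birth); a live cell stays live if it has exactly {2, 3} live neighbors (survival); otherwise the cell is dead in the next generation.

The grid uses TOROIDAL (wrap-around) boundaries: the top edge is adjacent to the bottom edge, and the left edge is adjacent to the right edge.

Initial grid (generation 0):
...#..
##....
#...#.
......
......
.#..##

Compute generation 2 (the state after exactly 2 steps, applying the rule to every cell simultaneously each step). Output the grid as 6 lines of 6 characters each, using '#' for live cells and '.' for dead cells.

Answer: .####.
......
.#...#
#.....
......
...###

Derivation:
Simulating step by step:
Generation 0 (given above): 8 live cells
Generation 1: 11 live cells
.##.##
##...#
##...#
......
......
....#.
Generation 2: 10 live cells
(generation 2 grid is the final answer)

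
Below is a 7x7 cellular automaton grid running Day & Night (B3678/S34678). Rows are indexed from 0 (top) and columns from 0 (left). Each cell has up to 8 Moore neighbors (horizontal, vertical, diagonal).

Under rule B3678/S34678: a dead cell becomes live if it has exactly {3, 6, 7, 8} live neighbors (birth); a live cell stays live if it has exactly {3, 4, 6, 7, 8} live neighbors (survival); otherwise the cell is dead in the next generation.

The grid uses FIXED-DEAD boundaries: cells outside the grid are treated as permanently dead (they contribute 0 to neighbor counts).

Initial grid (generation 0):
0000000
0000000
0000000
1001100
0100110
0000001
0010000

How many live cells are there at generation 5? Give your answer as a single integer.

Answer: 6

Derivation:
Simulating step by step:
Generation 0 (given above): 8 live cells
Generation 1: 6 live cells
0000000
0000000
0000000
0000110
0001110
0000010
0000000
Generation 2: 5 live cells
0000000
0000000
0000000
0001110
0000011
0000000
0000000
Generation 3: 5 live cells
0000000
0000000
0000100
0000111
0000010
0000000
0000000
Generation 4: 5 live cells
0000000
0000000
0000000
0000110
0000111
0000000
0000000
Generation 5: 6 live cells
0000000
0000000
0000000
0000111
0000110
0000010
0000000
Population at generation 5: 6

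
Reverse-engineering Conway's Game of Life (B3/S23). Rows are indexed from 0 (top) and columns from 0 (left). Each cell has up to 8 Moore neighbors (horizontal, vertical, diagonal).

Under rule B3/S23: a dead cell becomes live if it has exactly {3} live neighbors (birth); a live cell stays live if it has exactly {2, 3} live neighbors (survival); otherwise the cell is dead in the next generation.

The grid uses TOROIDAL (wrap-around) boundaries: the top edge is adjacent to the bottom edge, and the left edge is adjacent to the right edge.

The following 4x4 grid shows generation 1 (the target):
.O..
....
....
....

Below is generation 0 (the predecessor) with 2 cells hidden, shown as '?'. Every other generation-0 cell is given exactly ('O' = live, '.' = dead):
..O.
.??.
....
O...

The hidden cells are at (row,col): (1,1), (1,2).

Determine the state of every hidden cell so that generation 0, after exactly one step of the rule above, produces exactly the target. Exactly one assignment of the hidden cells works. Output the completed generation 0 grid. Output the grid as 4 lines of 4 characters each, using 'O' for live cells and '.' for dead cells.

Answer: ..O.
.O..
....
O...

Derivation:
Hidden generation-0 cells (in order): (1,1), (1,2).
A hidden cell only influences target cells in its own 3x3 neighborhood. Try each of the 2^2 = 4 assignments, step the completed generation 0 forward once under B3/S23, and compare with the target:
  (1,1)=. (1,2)=. -> step gives (0,1)='.' but target has 'O' -> reject
  (1,1)=. (1,2)=O -> step gives (0,3)='O' but target has '.' -> reject
  (1,1)=O (1,2)=. -> step reproduces the target at every cell -> ACCEPT
  (1,1)=O (1,2)=O -> step gives (0,1)='.' but target has 'O' -> reject
Unique solution: (1,1)=live, (1,2)=dead.
Check: live-neighbor counts of every cell in the completed generation 0:
2312
1121
2211
0212
Applying B3/S23 to generation 0 with these counts gives:
.O..
....
....
....
which matches the target exactly.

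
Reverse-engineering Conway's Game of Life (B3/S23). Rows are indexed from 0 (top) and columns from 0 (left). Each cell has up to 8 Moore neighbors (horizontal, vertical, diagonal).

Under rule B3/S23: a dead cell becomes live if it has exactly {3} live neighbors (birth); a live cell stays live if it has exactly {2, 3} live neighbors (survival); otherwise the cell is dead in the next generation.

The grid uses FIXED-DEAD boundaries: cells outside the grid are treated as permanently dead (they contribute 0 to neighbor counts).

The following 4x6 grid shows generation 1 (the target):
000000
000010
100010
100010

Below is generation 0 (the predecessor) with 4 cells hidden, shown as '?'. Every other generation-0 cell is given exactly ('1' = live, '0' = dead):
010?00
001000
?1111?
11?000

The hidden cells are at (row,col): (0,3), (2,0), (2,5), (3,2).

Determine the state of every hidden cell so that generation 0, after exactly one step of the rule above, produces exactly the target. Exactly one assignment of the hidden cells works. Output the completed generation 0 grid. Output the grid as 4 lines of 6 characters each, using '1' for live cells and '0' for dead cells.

Hidden generation-0 cells (in order): (0,3), (2,0), (2,5), (3,2).
A hidden cell only influences target cells in its own 3x3 neighborhood. Try each of the 2^4 = 16 assignments, step the completed generation 0 forward once under B3/S23, and compare with the target:
  (0,3)=0 (2,0)=0 (2,5)=0 (3,2)=0 -> step gives (1,4)='0' but target has '1' -> reject
  (0,3)=0 (2,0)=0 (2,5)=0 (3,2)=1 -> step gives (1,4)='0' but target has '1' -> reject
  (0,3)=0 (2,0)=0 (2,5)=1 (3,2)=0 -> step gives (2,3)='1' but target has '0' -> reject
  (0,3)=0 (2,0)=0 (2,5)=1 (3,2)=1 -> step reproduces the target at every cell -> ACCEPT
  (0,3)=0 (2,0)=1 (2,5)=0 (3,2)=0 -> step gives (1,0)='1' but target has '0' -> reject
  (0,3)=0 (2,0)=1 (2,5)=0 (3,2)=1 -> step gives (1,0)='1' but target has '0' -> reject
  (0,3)=0 (2,0)=1 (2,5)=1 (3,2)=0 -> step gives (1,0)='1' but target has '0' -> reject
  (0,3)=0 (2,0)=1 (2,5)=1 (3,2)=1 -> step gives (1,0)='1' but target has '0' -> reject
  (0,3)=1 (2,0)=0 (2,5)=0 (3,2)=0 -> step gives (0,2)='1' but target has '0' -> reject
  (0,3)=1 (2,0)=0 (2,5)=0 (3,2)=1 -> step gives (0,2)='1' but target has '0' -> reject
  (0,3)=1 (2,0)=0 (2,5)=1 (3,2)=0 -> step gives (0,2)='1' but target has '0' -> reject
  (0,3)=1 (2,0)=0 (2,5)=1 (3,2)=1 -> step gives (0,2)='1' but target has '0' -> reject
  (0,3)=1 (2,0)=1 (2,5)=0 (3,2)=0 -> step gives (0,2)='1' but target has '0' -> reject
  (0,3)=1 (2,0)=1 (2,5)=0 (3,2)=1 -> step gives (0,2)='1' but target has '0' -> reject
  (0,3)=1 (2,0)=1 (2,5)=1 (3,2)=0 -> step gives (0,2)='1' but target has '0' -> reject
  (0,3)=1 (2,0)=1 (2,5)=1 (3,2)=1 -> step gives (0,2)='1' but target has '0' -> reject
Unique solution: (0,3)=dead, (2,0)=dead, (2,5)=live, (3,2)=live.
Check: live-neighbor counts of every cell in the completed generation 0:
112100
244432
355421
244432
Applying B3/S23 to generation 0 with these counts gives:
000000
000010
100010
100010
which matches the target exactly.

Answer: 010000
001000
011111
111000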